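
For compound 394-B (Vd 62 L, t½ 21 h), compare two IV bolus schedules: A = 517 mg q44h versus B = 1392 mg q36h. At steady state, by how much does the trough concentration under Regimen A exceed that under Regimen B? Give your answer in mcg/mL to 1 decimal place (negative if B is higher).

-7.3 mcg/mL

Regimen A: f = (1/2)^(44/21) ≈ 0.2340; Cmin,ss = (517/62)·f/(1−f) ≈ 2.547 mcg/mL.
Regimen B: f = (1/2)^(36/21) ≈ 0.3048; Cmin,ss = (1392/62)·f/(1−f) ≈ 9.844 mcg/mL.
Difference ≈ 2.547 − 9.844 ≈ -7.297 mcg/mL.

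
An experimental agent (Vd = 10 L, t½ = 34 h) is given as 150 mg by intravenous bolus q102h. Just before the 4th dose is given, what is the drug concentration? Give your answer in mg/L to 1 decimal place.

2.1 mg/L

f = (1/2)^(τ/t½) = (1/2)^(102/34) ≈ 0.1250.
C₀ = D/Vd = 150/10 ≈ 15.000 mg/L.
Before the 4th dose, 3 doses have been given. Superposition: Cmin = C₀·(f + f² + … + f^3).
≈ 15.000 × (0.1250 + 0.0156 + 0.0020) ≈ 15.000 × 0.1426 ≈ 2.139 mg/L.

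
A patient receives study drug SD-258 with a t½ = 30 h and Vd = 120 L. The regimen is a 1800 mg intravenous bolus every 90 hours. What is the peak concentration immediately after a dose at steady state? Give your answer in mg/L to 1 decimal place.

The dosing interval is 3 half-lives, so f = 2^(−3) = 0.125.
Accumulation ratio R = 1/(1 − f) = 1/0.875 = 8/7.
Single-dose peak C₀ = D/Vd = 1800/120 = 15 mg/L.
Steady-state peak Cmax,ss = C₀·R = 15 × 8/7 ≈ 17.143 mg/L.

17.1 mg/L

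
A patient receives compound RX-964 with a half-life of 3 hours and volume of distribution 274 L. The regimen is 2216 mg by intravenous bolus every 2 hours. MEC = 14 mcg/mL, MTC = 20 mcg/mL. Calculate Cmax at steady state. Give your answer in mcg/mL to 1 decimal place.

21.9 mcg/mL

Over one 2-h interval, 2/3 ≈ 0.66667 half-lives elapse, leaving f ≈ 0.6300 of each dose.
At steady state, accumulation factor R = 1/(1 − e^(−kτ)) ≈ 2.7027.
Each bolus raises the concentration by D/Vd = 2216/274 ≈ 8.088 mcg/mL.
Cmax,ss = C₀/(1 − f) ≈ 8.088/0.3700 ≈ 21.859 mcg/mL.
Peak 21.9 mcg/mL vs MTC 20 mcg/mL: exceeds toxic threshold.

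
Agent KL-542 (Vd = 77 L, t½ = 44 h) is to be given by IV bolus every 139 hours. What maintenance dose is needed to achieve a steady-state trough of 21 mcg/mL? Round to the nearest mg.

12827 mg

τ/t½ = 139/44 ≈ 3.1591, so f = (1/2)^(139/44) ≈ 0.111949.
Cmin,ss = (D/Vd)·f/(1−f), so D = Cmin,ss·Vd·(1−f)/f.
D = 21 × 77 × (1−f)/f ≈ 21 × 77 × 7.93264 ≈ 12827.08 mg.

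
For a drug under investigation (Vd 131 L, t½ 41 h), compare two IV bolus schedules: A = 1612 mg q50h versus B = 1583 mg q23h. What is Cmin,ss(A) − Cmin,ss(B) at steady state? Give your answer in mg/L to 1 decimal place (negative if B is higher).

-16.2 mg/L

Regimen A: f = (1/2)^(50/41) ≈ 0.4294; Cmin,ss = (1612/131)·f/(1−f) ≈ 9.260 mg/L.
Regimen B: f = (1/2)^(23/41) ≈ 0.6778; Cmin,ss = (1583/131)·f/(1−f) ≈ 25.421 mg/L.
Difference ≈ 9.260 − 25.421 ≈ -16.161 mg/L.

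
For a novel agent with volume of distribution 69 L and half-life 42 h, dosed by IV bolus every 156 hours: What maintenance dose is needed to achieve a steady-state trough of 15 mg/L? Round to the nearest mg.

τ/t½ = 156/42 ≈ 3.7143, so f = (1/2)^(156/42) ≈ 0.076188.
Cmin,ss = (D/Vd)·f/(1−f), so D = Cmin,ss·Vd·(1−f)/f.
D = 15 × 69 × (1−f)/f ≈ 15 × 69 × 12.12543 ≈ 12549.82 mg.

12550 mg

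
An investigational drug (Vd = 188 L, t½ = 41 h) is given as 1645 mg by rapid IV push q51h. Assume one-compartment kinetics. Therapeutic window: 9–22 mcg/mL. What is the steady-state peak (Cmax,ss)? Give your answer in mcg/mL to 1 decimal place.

15.1 mcg/mL

k = ln2/t½ = ln2/41 ≈ 0.016906 h⁻¹; fraction remaining f = e^(−kτ) = e^(−0.016906×51) ≈ 0.4222.
Accumulation ratio R = 1/(1 − f) ≈ 1/0.5778 ≈ 1.7307.
Single-dose peak C₀ = D/Vd = 1645/188 ≈ 8.750 mcg/mL.
Steady-state peak Cmax,ss = C₀·R ≈ 8.750 × 1.7307 ≈ 15.144 mcg/mL.
Peak 15.1 mcg/mL vs MTC 22 mcg/mL: below toxic threshold.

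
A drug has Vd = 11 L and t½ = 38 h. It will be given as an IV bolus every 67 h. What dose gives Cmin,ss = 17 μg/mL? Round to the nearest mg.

τ/t½ = 67/38 ≈ 1.7632, so f = (1/2)^(67/38) ≈ 0.294603.
Cmin,ss = (D/Vd)·f/(1−f), so D = Cmin,ss·Vd·(1−f)/f.
D = 17 × 11 × (1−f)/f ≈ 17 × 11 × 2.39440 ≈ 447.75 mg.

448 mg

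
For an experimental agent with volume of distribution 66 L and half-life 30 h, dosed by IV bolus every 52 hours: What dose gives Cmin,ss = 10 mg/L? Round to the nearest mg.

1534 mg

τ/t½ = 52/30 ≈ 1.7333, so f = (1/2)^(52/30) ≈ 0.300756.
Cmin,ss = (D/Vd)·f/(1−f), so D = Cmin,ss·Vd·(1−f)/f.
D = 10 × 66 × (1−f)/f ≈ 10 × 66 × 2.32495 ≈ 1534.47 mg.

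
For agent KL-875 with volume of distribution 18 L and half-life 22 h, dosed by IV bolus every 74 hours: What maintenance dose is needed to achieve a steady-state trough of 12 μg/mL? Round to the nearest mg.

τ/t½ = 74/22 ≈ 3.3636, so f = (1/2)^(74/22) ≈ 0.097150.
Cmin,ss = (D/Vd)·f/(1−f), so D = Cmin,ss·Vd·(1−f)/f.
D = 12 × 18 × (1−f)/f ≈ 12 × 18 × 9.29336 ≈ 2007.37 mg.

2007 mg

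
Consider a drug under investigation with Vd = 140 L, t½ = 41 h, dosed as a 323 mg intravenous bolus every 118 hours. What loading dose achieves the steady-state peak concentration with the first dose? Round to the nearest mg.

f = (1/2)^(118/41) ≈ 0.136026; accumulation ratio R = 1/(1−f) ≈ 1.15744.
Loading dose to hit Cmax,ss on first dose: D_load = D_maint·R ≈ 323 × 1.15744 ≈ 373.85 mg.

374 mg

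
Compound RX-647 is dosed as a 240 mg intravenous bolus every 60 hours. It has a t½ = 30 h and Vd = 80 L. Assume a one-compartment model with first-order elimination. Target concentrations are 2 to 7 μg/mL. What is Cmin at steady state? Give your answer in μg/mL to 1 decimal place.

τ = 60 h = 2 half-lives, so f = (1/2)^2 = 0.25.
Accumulation ratio R = 1/(1 − f) = 1/0.75 = 4/3.
Single-dose peak C₀ = D/Vd = 240/80 = 3 μg/mL.
Steady-state peak Cmax,ss = C₀·R = 3 × 4/3 ≈ 4.000 μg/mL.
Steady-state trough Cmin,ss = Cmax,ss·f ≈ 4.000 × 0.25 ≈ 1.000 μg/mL.
Trough 1.0 μg/mL vs MEC 2 μg/mL: subtherapeutic.

1.0 μg/mL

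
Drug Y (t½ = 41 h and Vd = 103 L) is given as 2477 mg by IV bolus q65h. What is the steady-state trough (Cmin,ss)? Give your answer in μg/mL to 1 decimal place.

12.0 μg/mL

τ/t½ = 65/41 ≈ 1.5854, so fraction remaining f = (1/2)^(65/41) ≈ 0.3332.
At steady state, accumulation factor R = 1/(1 − e^(−kτ)) ≈ 1.4997.
Single-dose peak C₀ = D/Vd = 2477/103 ≈ 24.049 μg/mL.
Cmax,ss = C₀/(1 − f) ≈ 24.049/0.6668 ≈ 36.066 μg/mL.
Steady-state trough Cmin,ss = Cmax,ss·f ≈ 36.066 × 0.3332 ≈ 12.017 μg/mL.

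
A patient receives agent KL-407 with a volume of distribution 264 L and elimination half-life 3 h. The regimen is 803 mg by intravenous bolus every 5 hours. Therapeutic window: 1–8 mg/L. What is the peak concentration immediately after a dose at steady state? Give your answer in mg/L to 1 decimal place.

k = ln2/t½ = ln2/3 ≈ 0.231049 h⁻¹; fraction remaining f = e^(−kτ) = e^(−0.231049×5) ≈ 0.3150.
At steady state, accumulation factor R = 1/(1 − e^(−kτ)) ≈ 1.4599.
Each bolus raises the concentration by D/Vd = 803/264 ≈ 3.042 mg/L.
Cmax,ss = C₀/(1 − f) ≈ 3.042/0.6850 ≈ 4.441 mg/L.
Peak 4.4 mg/L vs MTC 8 mg/L: below toxic threshold.

4.4 mg/L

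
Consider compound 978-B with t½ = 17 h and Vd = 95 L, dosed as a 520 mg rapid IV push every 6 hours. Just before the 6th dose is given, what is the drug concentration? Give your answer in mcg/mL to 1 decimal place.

13.9 mcg/mL

f = (1/2)^(τ/t½) = (1/2)^(6/17) ≈ 0.7830.
C₀ = D/Vd = 520/95 ≈ 5.474 mcg/mL.
Before the 6th dose, 5 doses have been given. Superposition: Cmin = C₀·(f + f² + … + f^5).
≈ 5.474 × (0.7830 + 0.6131 + 0.4800 + 0.3759 + 0.2943) ≈ 5.474 × 2.5463 ≈ 13.938 mcg/mL.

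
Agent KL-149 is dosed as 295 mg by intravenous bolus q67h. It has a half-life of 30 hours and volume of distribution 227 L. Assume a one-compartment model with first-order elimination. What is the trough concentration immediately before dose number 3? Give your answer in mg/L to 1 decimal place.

f = (1/2)^(τ/t½) = (1/2)^(67/30) ≈ 0.2127.
C₀ = D/Vd = 295/227 ≈ 1.300 mg/L.
Before the 3rd dose, 2 doses have been given. Superposition: Cmin = C₀·(f + f²).
≈ 1.300 × (0.2127 + 0.0452) ≈ 1.300 × 0.2579 ≈ 0.335 mg/L.

0.3 mg/L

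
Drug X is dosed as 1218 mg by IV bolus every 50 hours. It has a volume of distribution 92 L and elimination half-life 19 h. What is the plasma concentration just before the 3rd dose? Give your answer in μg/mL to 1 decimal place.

f = (1/2)^(τ/t½) = (1/2)^(50/19) ≈ 0.1614.
C₀ = D/Vd = 1218/92 ≈ 13.239 μg/mL.
Before the 3rd dose, 2 doses have been given. Superposition: Cmin = C₀·(f + f²).
≈ 13.239 × (0.1614 + 0.0260) ≈ 13.239 × 0.1874 ≈ 2.481 μg/mL.

2.5 μg/mL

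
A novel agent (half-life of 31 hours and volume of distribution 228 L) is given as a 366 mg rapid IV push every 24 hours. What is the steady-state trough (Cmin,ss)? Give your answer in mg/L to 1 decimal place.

τ/t½ = 24/31 ≈ 0.77419, so fraction remaining f = (1/2)^(24/31) ≈ 0.5847.
Accumulation ratio R = 1/(1 − f) ≈ 1/0.4153 ≈ 2.4079.
Single-dose peak C₀ = D/Vd = 366/228 ≈ 1.605 mg/L.
Steady-state peak Cmax,ss = C₀·R ≈ 1.605 × 2.4079 ≈ 3.865 mg/L.
Steady-state trough Cmin,ss = Cmax,ss·f ≈ 3.865 × 0.5847 ≈ 2.260 mg/L.

2.3 mg/L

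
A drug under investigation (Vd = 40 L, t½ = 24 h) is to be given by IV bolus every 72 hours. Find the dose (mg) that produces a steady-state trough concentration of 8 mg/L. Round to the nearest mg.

τ/t½ = 72/24 ≈ 3, so f = (1/2)^(72/24) ≈ 0.125000.
Cmin,ss = (D/Vd)·f/(1−f), so D = Cmin,ss·Vd·(1−f)/f.
D = 8 × 40 × (1−f)/f ≈ 8 × 40 × 7.00000 ≈ 2240.00 mg.

2240 mg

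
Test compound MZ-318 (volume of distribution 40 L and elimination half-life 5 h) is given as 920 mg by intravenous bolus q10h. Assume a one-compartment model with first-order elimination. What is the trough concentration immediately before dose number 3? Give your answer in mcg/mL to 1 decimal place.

f = (1/2)^(τ/t½) = (1/2)^(10/5) ≈ 0.2500.
C₀ = D/Vd = 920/40 ≈ 23.000 mcg/mL.
Before the 3rd dose, 2 doses have been given. Superposition: Cmin = C₀·(f + f²).
≈ 23.000 × (0.2500 + 0.0625) ≈ 23.000 × 0.3125 ≈ 7.188 mcg/mL.

7.2 mcg/mL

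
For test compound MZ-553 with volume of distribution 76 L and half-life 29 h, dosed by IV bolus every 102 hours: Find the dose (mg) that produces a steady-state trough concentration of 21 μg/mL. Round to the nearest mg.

τ/t½ = 102/29 ≈ 3.5172, so f = (1/2)^(102/29) ≈ 0.087338.
Cmin,ss = (D/Vd)·f/(1−f), so D = Cmin,ss·Vd·(1−f)/f.
D = 21 × 76 × (1−f)/f ≈ 21 × 76 × 10.44977 ≈ 16677.83 mg.

16678 mg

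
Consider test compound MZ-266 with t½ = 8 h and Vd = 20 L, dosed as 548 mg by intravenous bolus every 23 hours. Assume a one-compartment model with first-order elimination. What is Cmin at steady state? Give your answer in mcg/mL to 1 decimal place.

4.3 mcg/mL

Over one 23-h interval, 23/8 ≈ 2.875 half-lives elapse, leaving f ≈ 0.1363 of each dose.
At steady state, accumulation factor R = 1/(1 − e^(−kτ)) ≈ 1.1578.
Each bolus raises the concentration by D/Vd = 548/20 ≈ 27.400 mcg/mL.
Steady-state peak Cmax,ss = C₀·R ≈ 27.400 × 1.1578 ≈ 31.724 mcg/mL.
Steady-state trough Cmin,ss = Cmax,ss·f ≈ 31.724 × 0.1363 ≈ 4.324 mcg/mL.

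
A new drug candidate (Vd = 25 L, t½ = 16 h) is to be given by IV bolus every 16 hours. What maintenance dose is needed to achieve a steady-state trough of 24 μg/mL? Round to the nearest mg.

τ/t½ = 16/16 ≈ 1, so f = (1/2)^(16/16) ≈ 0.500000.
Cmin,ss = (D/Vd)·f/(1−f), so D = Cmin,ss·Vd·(1−f)/f.
D = 24 × 25 × (1−f)/f ≈ 24 × 25 × 1.00000 ≈ 600.00 mg.

600 mg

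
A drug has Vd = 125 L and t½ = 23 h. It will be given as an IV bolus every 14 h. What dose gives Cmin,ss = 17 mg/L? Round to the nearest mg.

1115 mg

τ/t½ = 14/23 ≈ 0.6087, so f = (1/2)^(14/23) ≈ 0.655789.
Cmin,ss = (D/Vd)·f/(1−f), so D = Cmin,ss·Vd·(1−f)/f.
D = 17 × 125 × (1−f)/f ≈ 17 × 125 × 0.52488 ≈ 1115.37 mg.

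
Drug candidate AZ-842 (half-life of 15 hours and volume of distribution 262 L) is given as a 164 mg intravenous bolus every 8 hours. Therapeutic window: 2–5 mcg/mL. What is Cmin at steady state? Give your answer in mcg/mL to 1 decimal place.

1.4 mcg/mL

k = ln2/t½ = ln2/15 ≈ 0.046210 h⁻¹; fraction remaining f = e^(−kτ) = e^(−0.046210×8) ≈ 0.6910.
Accumulation ratio R = 1/(1 − f) ≈ 1/0.3090 ≈ 3.2362.
Each bolus raises the concentration by D/Vd = 164/262 ≈ 0.626 mcg/mL.
Steady-state peak Cmax,ss = C₀·R ≈ 0.626 × 3.2362 ≈ 2.026 mcg/mL.
One interval later, Cmin,ss = Cmax,ss·e^(−kτ) ≈ 2.026 × 0.6910 ≈ 1.400 mcg/mL.
Trough 1.4 mcg/mL vs MEC 2 mcg/mL: subtherapeutic.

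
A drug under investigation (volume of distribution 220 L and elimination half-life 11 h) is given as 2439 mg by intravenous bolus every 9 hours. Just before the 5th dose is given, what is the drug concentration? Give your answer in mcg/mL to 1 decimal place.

13.0 mcg/mL

f = (1/2)^(τ/t½) = (1/2)^(9/11) ≈ 0.5672.
C₀ = D/Vd = 2439/220 ≈ 11.086 mcg/mL.
Before the 5th dose, 4 doses have been given. Superposition: Cmin = C₀·(f + f² + … + f^4).
≈ 11.086 × (0.5672 + 0.3217 + 0.1825 + 0.1035) ≈ 11.086 × 1.1749 ≈ 13.025 mcg/mL.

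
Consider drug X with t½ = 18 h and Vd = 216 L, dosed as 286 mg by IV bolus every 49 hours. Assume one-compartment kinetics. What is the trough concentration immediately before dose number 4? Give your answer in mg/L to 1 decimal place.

0.2 mg/L

f = (1/2)^(τ/t½) = (1/2)^(49/18) ≈ 0.1515.
C₀ = D/Vd = 286/216 ≈ 1.324 mg/L.
Before the 4th dose, 3 doses have been given. Superposition: Cmin = C₀·(f + f² + … + f^3).
≈ 1.324 × (0.1515 + 0.0230 + 0.0035) ≈ 1.324 × 0.1780 ≈ 0.236 mg/L.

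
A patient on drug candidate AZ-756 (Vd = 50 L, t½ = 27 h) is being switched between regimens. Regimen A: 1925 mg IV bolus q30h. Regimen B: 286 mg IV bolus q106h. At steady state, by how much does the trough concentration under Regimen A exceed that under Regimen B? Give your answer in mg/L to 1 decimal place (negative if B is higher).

32.8 mg/L

Regimen A: f = (1/2)^(30/27) ≈ 0.4629; Cmin,ss = (1925/50)·f/(1−f) ≈ 33.181 mg/L.
Regimen B: f = (1/2)^(106/27) ≈ 0.0658; Cmin,ss = (286/50)·f/(1−f) ≈ 0.403 mg/L.
Difference ≈ 33.181 − 0.403 ≈ 32.778 mg/L.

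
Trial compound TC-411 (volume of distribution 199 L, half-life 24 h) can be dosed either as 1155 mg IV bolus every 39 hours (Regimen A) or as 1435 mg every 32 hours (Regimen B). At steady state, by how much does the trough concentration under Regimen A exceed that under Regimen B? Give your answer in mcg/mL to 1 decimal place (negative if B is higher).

Regimen A: f = (1/2)^(39/24) ≈ 0.3242; Cmin,ss = (1155/199)·f/(1−f) ≈ 2.784 mcg/mL.
Regimen B: f = (1/2)^(32/24) ≈ 0.3969; Cmin,ss = (1435/199)·f/(1−f) ≈ 4.746 mcg/mL.
Difference ≈ 2.784 − 4.746 ≈ -1.962 mcg/mL.

-2.0 mcg/mL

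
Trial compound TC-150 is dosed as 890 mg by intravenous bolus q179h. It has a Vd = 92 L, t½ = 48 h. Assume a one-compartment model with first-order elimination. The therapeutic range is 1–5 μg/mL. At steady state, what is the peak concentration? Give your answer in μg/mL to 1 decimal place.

k = ln2/t½ = ln2/48 ≈ 0.014441 h⁻¹; fraction remaining f = e^(−kτ) = e^(−0.014441×179) ≈ 0.0754.
At steady state, accumulation factor R = 1/(1 − e^(−kτ)) ≈ 1.0815.
Each bolus raises the concentration by D/Vd = 890/92 ≈ 9.674 μg/mL.
Steady-state peak Cmax,ss = C₀·R ≈ 9.674 × 1.0815 ≈ 10.462 μg/mL.
Peak 10.5 μg/mL vs MTC 5 μg/mL: exceeds toxic threshold.

10.5 μg/mL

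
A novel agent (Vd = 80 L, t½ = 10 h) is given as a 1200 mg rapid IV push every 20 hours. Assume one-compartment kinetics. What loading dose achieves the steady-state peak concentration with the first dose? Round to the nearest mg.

f = (1/2)^(20/10) ≈ 0.250000; accumulation ratio R = 1/(1−f) ≈ 1.33333.
Loading dose to hit Cmax,ss on first dose: D_load = D_maint·R ≈ 1200 × 1.33333 ≈ 1600.00 mg.

1600 mg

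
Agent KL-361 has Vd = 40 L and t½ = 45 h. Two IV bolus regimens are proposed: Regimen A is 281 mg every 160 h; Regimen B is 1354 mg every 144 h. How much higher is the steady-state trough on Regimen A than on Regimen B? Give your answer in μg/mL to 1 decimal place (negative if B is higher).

Regimen A: f = (1/2)^(160/45) ≈ 0.0850; Cmin,ss = (281/40)·f/(1−f) ≈ 0.653 μg/mL.
Regimen B: f = (1/2)^(144/45) ≈ 0.1088; Cmin,ss = (1354/40)·f/(1−f) ≈ 4.132 μg/mL.
Difference ≈ 0.653 − 4.132 ≈ -3.479 μg/mL.

-3.5 μg/mL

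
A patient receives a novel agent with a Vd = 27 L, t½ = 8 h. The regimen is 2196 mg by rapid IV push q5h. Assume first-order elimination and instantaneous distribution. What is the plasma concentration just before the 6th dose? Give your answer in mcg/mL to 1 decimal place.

132.8 mcg/mL

f = (1/2)^(τ/t½) = (1/2)^(5/8) ≈ 0.6484.
C₀ = D/Vd = 2196/27 ≈ 81.333 mcg/mL.
Before the 6th dose, 5 doses have been given. Superposition: Cmin = C₀·(f + f² + … + f^5).
≈ 81.333 × (0.6484 + 0.4204 + 0.2726 + 0.1768 + 0.1146) ≈ 81.333 × 1.6328 ≈ 132.801 mcg/mL.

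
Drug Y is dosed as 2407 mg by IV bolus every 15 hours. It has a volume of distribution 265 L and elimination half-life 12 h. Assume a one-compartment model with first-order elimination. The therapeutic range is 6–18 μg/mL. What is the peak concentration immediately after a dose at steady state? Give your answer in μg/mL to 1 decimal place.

Over one 15-h interval, 15/12 ≈ 1.25 half-lives elapse, leaving f ≈ 0.4204 of each dose.
At steady state, accumulation factor R = 1/(1 − e^(−kτ)) ≈ 1.7253.
Each bolus raises the concentration by D/Vd = 2407/265 ≈ 9.083 μg/mL.
Steady-state peak Cmax,ss = C₀·R ≈ 9.083 × 1.7253 ≈ 15.671 μg/mL.
Peak 15.7 μg/mL vs MTC 18 μg/mL: below toxic threshold.

15.7 μg/mL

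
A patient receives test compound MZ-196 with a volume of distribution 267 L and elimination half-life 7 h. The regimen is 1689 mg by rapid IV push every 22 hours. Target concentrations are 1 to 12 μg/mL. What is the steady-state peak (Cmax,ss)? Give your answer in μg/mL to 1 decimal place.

7.1 μg/mL

Over one 22-h interval, 22/7 ≈ 3.1429 half-lives elapse, leaving f ≈ 0.1132 of each dose.
At steady state, accumulation factor R = 1/(1 − e^(−kτ)) ≈ 1.1276.
Single-dose peak C₀ = D/Vd = 1689/267 ≈ 6.326 μg/mL.
Cmax,ss = C₀/(1 − f) ≈ 6.326/0.8868 ≈ 7.134 μg/mL.
Peak 7.1 μg/mL vs MTC 12 μg/mL: below toxic threshold.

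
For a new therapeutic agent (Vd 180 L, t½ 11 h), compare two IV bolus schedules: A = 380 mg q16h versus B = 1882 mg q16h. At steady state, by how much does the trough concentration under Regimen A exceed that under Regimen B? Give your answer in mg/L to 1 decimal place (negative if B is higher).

-4.8 mg/L

Regimen A: f = (1/2)^(16/11) ≈ 0.3649; Cmin,ss = (380/180)·f/(1−f) ≈ 1.213 mg/L.
Regimen B: f = (1/2)^(16/11) ≈ 0.3649; Cmin,ss = (1882/180)·f/(1−f) ≈ 6.007 mg/L.
Difference ≈ 1.213 − 6.007 ≈ -4.794 mg/L.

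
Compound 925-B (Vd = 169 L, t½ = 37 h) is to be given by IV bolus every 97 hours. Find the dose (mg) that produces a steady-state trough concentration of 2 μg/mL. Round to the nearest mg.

1742 mg

τ/t½ = 97/37 ≈ 2.6216, so f = (1/2)^(97/37) ≈ 0.162485.
Cmin,ss = (D/Vd)·f/(1−f), so D = Cmin,ss·Vd·(1−f)/f.
D = 2 × 169 × (1−f)/f ≈ 2 × 169 × 5.15441 ≈ 1742.19 mg.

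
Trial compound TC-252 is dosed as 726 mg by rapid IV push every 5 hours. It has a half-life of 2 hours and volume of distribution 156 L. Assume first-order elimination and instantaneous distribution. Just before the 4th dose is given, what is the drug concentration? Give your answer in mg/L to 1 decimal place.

1.0 mg/L

f = (1/2)^(τ/t½) = (1/2)^(5/2) ≈ 0.1768.
C₀ = D/Vd = 726/156 ≈ 4.654 mg/L.
Before the 4th dose, 3 doses have been given. Superposition: Cmin = C₀·(f + f² + … + f^3).
≈ 4.654 × (0.1768 + 0.0313 + 0.0055) ≈ 4.654 × 0.2136 ≈ 0.994 mg/L.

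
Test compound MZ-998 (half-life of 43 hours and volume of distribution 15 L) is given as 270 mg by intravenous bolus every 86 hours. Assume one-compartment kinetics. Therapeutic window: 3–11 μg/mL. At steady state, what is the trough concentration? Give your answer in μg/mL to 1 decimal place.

The dosing interval is 2 half-lives, so f = 2^(−2) = 0.25.
Accumulation ratio R = 1/(1 − f) = 1/0.75 = 4/3.
Single-dose peak C₀ = D/Vd = 270/15 = 18 μg/mL.
Steady-state peak Cmax,ss = C₀·R = 18 × 4/3 ≈ 24.000 μg/mL.
Steady-state trough Cmin,ss = Cmax,ss·f ≈ 24.000 × 0.25 ≈ 6.000 μg/mL.
Trough 6.0 μg/mL vs MEC 3 μg/mL: adequate.

6.0 μg/mL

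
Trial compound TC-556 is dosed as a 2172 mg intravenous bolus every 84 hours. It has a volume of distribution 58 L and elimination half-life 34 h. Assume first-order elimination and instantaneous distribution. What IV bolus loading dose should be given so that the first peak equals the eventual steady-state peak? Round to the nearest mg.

2650 mg

f = (1/2)^(84/34) ≈ 0.180418; accumulation ratio R = 1/(1−f) ≈ 1.22013.
Loading dose to hit Cmax,ss on first dose: D_load = D_maint·R ≈ 2172 × 1.22013 ≈ 2650.12 mg.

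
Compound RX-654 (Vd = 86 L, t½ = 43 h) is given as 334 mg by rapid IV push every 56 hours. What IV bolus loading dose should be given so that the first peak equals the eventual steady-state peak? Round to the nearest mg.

f = (1/2)^(56/43) ≈ 0.405472; accumulation ratio R = 1/(1−f) ≈ 1.68201.
Loading dose to hit Cmax,ss on first dose: D_load = D_maint·R ≈ 334 × 1.68201 ≈ 561.79 mg.

562 mg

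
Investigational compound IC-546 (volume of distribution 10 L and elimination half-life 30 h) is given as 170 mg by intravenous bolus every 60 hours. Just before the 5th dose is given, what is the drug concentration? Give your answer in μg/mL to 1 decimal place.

f = (1/2)^(τ/t½) = (1/2)^(60/30) ≈ 0.2500.
C₀ = D/Vd = 170/10 ≈ 17.000 μg/mL.
Before the 5th dose, 4 doses have been given. Superposition: Cmin = C₀·(f + f² + … + f^4).
≈ 17.000 × (0.2500 + 0.0625 + 0.0156 + 0.0039) ≈ 17.000 × 0.3320 ≈ 5.644 μg/mL.

5.6 μg/mL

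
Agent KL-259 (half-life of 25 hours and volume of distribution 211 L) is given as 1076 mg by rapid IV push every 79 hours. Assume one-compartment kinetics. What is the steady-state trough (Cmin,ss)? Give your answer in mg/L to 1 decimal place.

Over one 79-h interval, 79/25 ≈ 3.16 half-lives elapse, leaving f ≈ 0.1119 of each dose.
Each bolus raises the concentration by D/Vd = 1076/211 ≈ 5.100 mg/L.
Steady-state trough Cmin,ss = C₀·f/(1−f) ≈ 5.100 × 0.1119/0.8881 ≈ 0.643 mg/L.

0.6 mg/L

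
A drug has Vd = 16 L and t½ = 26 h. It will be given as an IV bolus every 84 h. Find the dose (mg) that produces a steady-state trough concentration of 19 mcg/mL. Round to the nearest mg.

2550 mg

τ/t½ = 84/26 ≈ 3.2308, so f = (1/2)^(84/26) ≈ 0.106523.
Cmin,ss = (D/Vd)·f/(1−f), so D = Cmin,ss·Vd·(1−f)/f.
D = 19 × 16 × (1−f)/f ≈ 19 × 16 × 8.38764 ≈ 2549.84 mg.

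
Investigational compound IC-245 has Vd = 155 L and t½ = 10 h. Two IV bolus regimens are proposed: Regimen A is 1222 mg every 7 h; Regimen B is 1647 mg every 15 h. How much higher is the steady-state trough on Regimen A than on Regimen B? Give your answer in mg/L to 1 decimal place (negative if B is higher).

Regimen A: f = (1/2)^(7/10) ≈ 0.6156; Cmin,ss = (1222/155)·f/(1−f) ≈ 12.626 mg/L.
Regimen B: f = (1/2)^(15/10) ≈ 0.3536; Cmin,ss = (1647/155)·f/(1−f) ≈ 5.813 mg/L.
Difference ≈ 12.626 − 5.813 ≈ 6.813 mg/L.

6.8 mg/L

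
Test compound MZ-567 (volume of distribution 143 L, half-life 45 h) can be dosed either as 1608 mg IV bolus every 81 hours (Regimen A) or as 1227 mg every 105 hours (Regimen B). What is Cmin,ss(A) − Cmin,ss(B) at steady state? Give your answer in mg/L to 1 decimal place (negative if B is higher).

2.4 mg/L

Regimen A: f = (1/2)^(81/45) ≈ 0.2872; Cmin,ss = (1608/143)·f/(1−f) ≈ 4.531 mg/L.
Regimen B: f = (1/2)^(105/45) ≈ 0.1984; Cmin,ss = (1227/143)·f/(1−f) ≈ 2.124 mg/L.
Difference ≈ 4.531 − 2.124 ≈ 2.407 mg/L.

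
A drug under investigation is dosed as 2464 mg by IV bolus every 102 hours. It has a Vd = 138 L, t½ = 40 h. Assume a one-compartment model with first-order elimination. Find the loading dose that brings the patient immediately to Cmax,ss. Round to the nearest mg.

2971 mg

f = (1/2)^(102/40) ≈ 0.170755; accumulation ratio R = 1/(1−f) ≈ 1.20592.
Loading dose to hit Cmax,ss on first dose: D_load = D_maint·R ≈ 2464 × 1.20592 ≈ 2971.39 mg.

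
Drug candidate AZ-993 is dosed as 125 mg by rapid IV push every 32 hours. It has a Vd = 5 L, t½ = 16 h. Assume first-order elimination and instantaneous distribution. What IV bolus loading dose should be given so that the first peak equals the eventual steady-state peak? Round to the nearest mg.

f = (1/2)^(32/16) ≈ 0.250000; accumulation ratio R = 1/(1−f) ≈ 1.33333.
Loading dose to hit Cmax,ss on first dose: D_load = D_maint·R ≈ 125 × 1.33333 ≈ 166.67 mg.

167 mg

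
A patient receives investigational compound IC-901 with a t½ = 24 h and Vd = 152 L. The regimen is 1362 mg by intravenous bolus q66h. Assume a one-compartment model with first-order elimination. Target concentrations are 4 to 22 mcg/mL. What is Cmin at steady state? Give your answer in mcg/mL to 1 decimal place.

Over one 66-h interval, 66/24 ≈ 2.75 half-lives elapse, leaving f ≈ 0.1487 of each dose.
Single-dose peak C₀ = D/Vd = 1362/152 ≈ 8.961 mcg/mL.
Steady-state trough Cmin,ss = C₀·f/(1−f) ≈ 8.961 × 0.1487/0.8513 ≈ 1.565 mcg/mL.
Trough 1.6 mcg/mL vs MEC 4 mcg/mL: subtherapeutic.

1.6 mcg/mL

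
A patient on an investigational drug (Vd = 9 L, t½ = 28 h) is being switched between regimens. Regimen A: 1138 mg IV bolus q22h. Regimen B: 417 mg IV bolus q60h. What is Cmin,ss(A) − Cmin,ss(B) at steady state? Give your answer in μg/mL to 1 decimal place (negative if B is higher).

Regimen A: f = (1/2)^(22/28) ≈ 0.5801; Cmin,ss = (1138/9)·f/(1−f) ≈ 174.685 μg/mL.
Regimen B: f = (1/2)^(60/28) ≈ 0.2264; Cmin,ss = (417/9)·f/(1−f) ≈ 13.560 μg/mL.
Difference ≈ 174.685 − 13.560 ≈ 161.125 μg/mL.

161.1 μg/mL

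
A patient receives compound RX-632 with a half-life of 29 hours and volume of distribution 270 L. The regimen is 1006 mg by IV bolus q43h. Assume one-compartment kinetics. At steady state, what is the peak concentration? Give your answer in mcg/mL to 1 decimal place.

5.8 mcg/mL

k = ln2/t½ = ln2/29 ≈ 0.023902 h⁻¹; fraction remaining f = e^(−kτ) = e^(−0.023902×43) ≈ 0.3578.
Accumulation ratio R = 1/(1 − f) ≈ 1/0.6422 ≈ 1.5571.
Each bolus raises the concentration by D/Vd = 1006/270 ≈ 3.726 mcg/mL.
Steady-state peak Cmax,ss = C₀·R ≈ 3.726 × 1.5571 ≈ 5.802 mcg/mL.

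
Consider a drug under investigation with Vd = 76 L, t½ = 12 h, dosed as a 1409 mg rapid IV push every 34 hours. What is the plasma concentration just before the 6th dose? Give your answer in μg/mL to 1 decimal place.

f = (1/2)^(τ/t½) = (1/2)^(34/12) ≈ 0.1403.
C₀ = D/Vd = 1409/76 ≈ 18.539 μg/mL.
Before the 6th dose, 5 doses have been given. Superposition: Cmin = C₀·(f + f² + … + f^5).
≈ 18.539 × (0.1403 + 0.0197 + 0.0028 + 0.0004 + 0.0001) ≈ 18.539 × 0.1633 ≈ 3.027 μg/mL.

3.0 μg/mL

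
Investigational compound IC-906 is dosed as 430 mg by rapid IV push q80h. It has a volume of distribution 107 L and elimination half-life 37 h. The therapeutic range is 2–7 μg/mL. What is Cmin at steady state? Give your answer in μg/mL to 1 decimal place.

k = ln2/t½ = ln2/37 ≈ 0.018734 h⁻¹; fraction remaining f = e^(−kτ) = e^(−0.018734×80) ≈ 0.2234.
Each bolus raises the concentration by D/Vd = 430/107 ≈ 4.019 μg/mL.
Steady-state trough Cmin,ss = C₀·f/(1−f) ≈ 4.019 × 0.2234/0.7766 ≈ 1.156 μg/mL.
Trough 1.2 μg/mL vs MEC 2 μg/mL: subtherapeutic.

1.2 μg/mL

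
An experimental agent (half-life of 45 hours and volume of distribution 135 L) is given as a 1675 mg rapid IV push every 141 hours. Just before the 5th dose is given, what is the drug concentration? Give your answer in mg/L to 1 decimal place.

1.6 mg/L

f = (1/2)^(τ/t½) = (1/2)^(141/45) ≈ 0.1140.
C₀ = D/Vd = 1675/135 ≈ 12.407 mg/L.
Before the 5th dose, 4 doses have been given. Superposition: Cmin = C₀·(f + f² + … + f^4).
≈ 12.407 × (0.1140 + 0.0130 + 0.0015 + 0.0002) ≈ 12.407 × 0.1287 ≈ 1.597 mg/L.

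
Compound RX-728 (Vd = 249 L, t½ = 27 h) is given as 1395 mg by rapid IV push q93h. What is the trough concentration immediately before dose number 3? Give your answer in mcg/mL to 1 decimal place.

f = (1/2)^(τ/t½) = (1/2)^(93/27) ≈ 0.0919.
C₀ = D/Vd = 1395/249 ≈ 5.602 mcg/mL.
Before the 3rd dose, 2 doses have been given. Superposition: Cmin = C₀·(f + f²).
≈ 5.602 × (0.0919 + 0.0084) ≈ 5.602 × 0.1003 ≈ 0.562 mcg/mL.

0.6 mcg/mL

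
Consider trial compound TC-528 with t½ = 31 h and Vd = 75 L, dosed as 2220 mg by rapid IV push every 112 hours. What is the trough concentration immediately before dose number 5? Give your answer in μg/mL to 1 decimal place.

2.6 μg/mL

f = (1/2)^(τ/t½) = (1/2)^(112/31) ≈ 0.0817.
C₀ = D/Vd = 2220/75 ≈ 29.600 μg/mL.
Before the 5th dose, 4 doses have been given. Superposition: Cmin = C₀·(f + f² + … + f^4).
≈ 29.600 × (0.0817 + 0.0067 + 0.0005 + 0.0000) ≈ 29.600 × 0.0889 ≈ 2.631 μg/mL.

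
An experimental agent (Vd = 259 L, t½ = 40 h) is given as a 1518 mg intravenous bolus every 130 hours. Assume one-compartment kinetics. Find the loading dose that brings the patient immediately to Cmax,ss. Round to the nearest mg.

f = (1/2)^(130/40) ≈ 0.105112; accumulation ratio R = 1/(1−f) ≈ 1.11746.
Loading dose to hit Cmax,ss on first dose: D_load = D_maint·R ≈ 1518 × 1.11746 ≈ 1696.30 mg.

1696 mg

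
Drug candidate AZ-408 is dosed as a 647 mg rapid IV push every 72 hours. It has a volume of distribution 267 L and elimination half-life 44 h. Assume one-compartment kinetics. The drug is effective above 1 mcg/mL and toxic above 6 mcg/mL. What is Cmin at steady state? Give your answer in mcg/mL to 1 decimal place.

k = ln2/t½ = ln2/44 ≈ 0.015753 h⁻¹; fraction remaining f = e^(−kτ) = e^(−0.015753×72) ≈ 0.3217.
At steady state, accumulation factor R = 1/(1 − e^(−kτ)) ≈ 1.4743.
Single-dose peak C₀ = D/Vd = 647/267 ≈ 2.423 mcg/mL.
Cmax,ss = C₀/(1 − f) ≈ 2.423/0.6783 ≈ 3.572 mcg/mL.
Steady-state trough Cmin,ss = Cmax,ss·f ≈ 3.572 × 0.3217 ≈ 1.149 mcg/mL.
Trough 1.1 mcg/mL vs MEC 1 mcg/mL: adequate.

1.1 mcg/mL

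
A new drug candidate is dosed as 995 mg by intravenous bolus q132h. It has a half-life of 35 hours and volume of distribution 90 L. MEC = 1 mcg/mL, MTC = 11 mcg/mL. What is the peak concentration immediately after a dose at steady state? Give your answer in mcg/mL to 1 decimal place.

11.9 mcg/mL

k = ln2/t½ = ln2/35 ≈ 0.019804 h⁻¹; fraction remaining f = e^(−kτ) = e^(−0.019804×132) ≈ 0.0732.
Accumulation ratio R = 1/(1 − f) ≈ 1/0.9268 ≈ 1.0790.
Single-dose peak C₀ = D/Vd = 995/90 ≈ 11.056 mcg/mL.
Steady-state peak Cmax,ss = C₀·R ≈ 11.056 × 1.0790 ≈ 11.929 mcg/mL.
Peak 11.9 mcg/mL vs MTC 11 mcg/mL: exceeds toxic threshold.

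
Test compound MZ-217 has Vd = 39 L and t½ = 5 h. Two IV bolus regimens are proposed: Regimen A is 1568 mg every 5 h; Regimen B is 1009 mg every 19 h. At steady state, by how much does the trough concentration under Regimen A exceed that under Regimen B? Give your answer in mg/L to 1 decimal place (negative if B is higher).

38.2 mg/L

Regimen A: f = (1/2)^(5/5) ≈ 0.5000; Cmin,ss = (1568/39)·f/(1−f) ≈ 40.205 mg/L.
Regimen B: f = (1/2)^(19/5) ≈ 0.0718; Cmin,ss = (1009/39)·f/(1−f) ≈ 2.001 mg/L.
Difference ≈ 40.205 − 2.001 ≈ 38.204 mg/L.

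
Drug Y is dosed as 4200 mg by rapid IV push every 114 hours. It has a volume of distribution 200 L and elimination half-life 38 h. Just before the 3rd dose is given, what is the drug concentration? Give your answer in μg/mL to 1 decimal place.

3.0 μg/mL

f = (1/2)^(τ/t½) = (1/2)^(114/38) ≈ 0.1250.
C₀ = D/Vd = 4200/200 ≈ 21.000 μg/mL.
Before the 3rd dose, 2 doses have been given. Superposition: Cmin = C₀·(f + f²).
≈ 21.000 × (0.1250 + 0.0156) ≈ 21.000 × 0.1406 ≈ 2.953 μg/mL.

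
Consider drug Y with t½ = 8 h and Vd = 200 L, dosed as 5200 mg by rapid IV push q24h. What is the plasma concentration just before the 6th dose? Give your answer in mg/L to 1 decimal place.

f = (1/2)^(τ/t½) = (1/2)^(24/8) ≈ 0.1250.
C₀ = D/Vd = 5200/200 ≈ 26.000 mg/L.
Before the 6th dose, 5 doses have been given. Superposition: Cmin = C₀·(f + f² + … + f^5).
≈ 26.000 × (0.1250 + 0.0156 + 0.0020 + 0.0002 + 0.0000) ≈ 26.000 × 0.1428 ≈ 3.713 mg/L.

3.7 mg/L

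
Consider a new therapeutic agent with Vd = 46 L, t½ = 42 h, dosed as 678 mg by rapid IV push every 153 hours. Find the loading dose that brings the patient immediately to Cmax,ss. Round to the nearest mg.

737 mg

f = (1/2)^(153/42) ≈ 0.080055; accumulation ratio R = 1/(1−f) ≈ 1.08702.
Loading dose to hit Cmax,ss on first dose: D_load = D_maint·R ≈ 678 × 1.08702 ≈ 737.00 mg.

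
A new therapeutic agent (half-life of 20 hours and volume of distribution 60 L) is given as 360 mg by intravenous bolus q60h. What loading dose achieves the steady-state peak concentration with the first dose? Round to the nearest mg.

f = (1/2)^(60/20) ≈ 0.125000; accumulation ratio R = 1/(1−f) ≈ 1.14286.
Loading dose to hit Cmax,ss on first dose: D_load = D_maint·R ≈ 360 × 1.14286 ≈ 411.43 mg.

411 mg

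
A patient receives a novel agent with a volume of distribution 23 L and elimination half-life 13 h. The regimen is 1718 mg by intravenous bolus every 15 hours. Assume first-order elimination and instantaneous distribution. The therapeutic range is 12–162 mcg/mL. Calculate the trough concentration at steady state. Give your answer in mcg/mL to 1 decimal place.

k = ln2/t½ = ln2/13 ≈ 0.053319 h⁻¹; fraction remaining f = e^(−kτ) = e^(−0.053319×15) ≈ 0.4494.
Accumulation ratio R = 1/(1 − f) ≈ 1/0.5506 ≈ 1.8162.
Each bolus raises the concentration by D/Vd = 1718/23 ≈ 74.696 mcg/mL.
Steady-state peak Cmax,ss = C₀·R ≈ 74.696 × 1.8162 ≈ 135.663 mcg/mL.
Steady-state trough Cmin,ss = Cmax,ss·f ≈ 135.663 × 0.4494 ≈ 60.967 mcg/mL.
Trough 61.0 mcg/mL vs MEC 12 mcg/mL: adequate.

61.0 mcg/mL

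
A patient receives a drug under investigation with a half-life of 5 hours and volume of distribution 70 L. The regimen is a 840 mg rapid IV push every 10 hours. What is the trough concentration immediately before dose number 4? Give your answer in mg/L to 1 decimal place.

f = (1/2)^(τ/t½) = (1/2)^(10/5) ≈ 0.2500.
C₀ = D/Vd = 840/70 ≈ 12.000 mg/L.
Before the 4th dose, 3 doses have been given. Superposition: Cmin = C₀·(f + f² + … + f^3).
≈ 12.000 × (0.2500 + 0.0625 + 0.0156) ≈ 12.000 × 0.3281 ≈ 3.937 mg/L.

3.9 mg/L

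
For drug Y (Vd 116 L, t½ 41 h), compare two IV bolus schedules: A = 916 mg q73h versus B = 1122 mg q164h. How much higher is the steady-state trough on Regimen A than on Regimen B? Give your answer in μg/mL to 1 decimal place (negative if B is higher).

Regimen A: f = (1/2)^(73/41) ≈ 0.2911; Cmin,ss = (916/116)·f/(1−f) ≈ 3.243 μg/mL.
Regimen B: f = (1/2)^(164/41) ≈ 0.0625; Cmin,ss = (1122/116)·f/(1−f) ≈ 0.645 μg/mL.
Difference ≈ 3.243 − 0.645 ≈ 2.598 μg/mL.

2.6 μg/mL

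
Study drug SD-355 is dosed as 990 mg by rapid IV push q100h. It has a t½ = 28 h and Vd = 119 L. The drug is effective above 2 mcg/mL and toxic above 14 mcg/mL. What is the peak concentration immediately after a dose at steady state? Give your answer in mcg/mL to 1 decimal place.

9.1 mcg/mL

k = ln2/t½ = ln2/28 ≈ 0.024755 h⁻¹; fraction remaining f = e^(−kτ) = e^(−0.024755×100) ≈ 0.0841.
At steady state, accumulation factor R = 1/(1 − e^(−kτ)) ≈ 1.0918.
Each bolus raises the concentration by D/Vd = 990/119 ≈ 8.319 mcg/mL.
Cmax,ss = C₀/(1 − f) ≈ 8.319/0.9159 ≈ 9.083 mcg/mL.
Peak 9.1 mcg/mL vs MTC 14 mcg/mL: below toxic threshold.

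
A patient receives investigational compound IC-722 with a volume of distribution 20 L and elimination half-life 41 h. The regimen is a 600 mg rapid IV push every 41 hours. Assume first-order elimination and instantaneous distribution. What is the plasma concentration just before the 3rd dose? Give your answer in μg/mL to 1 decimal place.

f = (1/2)^(τ/t½) = (1/2)^(41/41) ≈ 0.5000.
C₀ = D/Vd = 600/20 ≈ 30.000 μg/mL.
Before the 3rd dose, 2 doses have been given. Superposition: Cmin = C₀·(f + f²).
≈ 30.000 × (0.5000 + 0.2500) ≈ 30.000 × 0.7500 ≈ 22.500 μg/mL.

22.5 μg/mL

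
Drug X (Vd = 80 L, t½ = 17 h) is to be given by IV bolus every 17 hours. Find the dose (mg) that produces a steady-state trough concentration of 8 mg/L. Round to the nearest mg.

τ/t½ = 17/17 ≈ 1, so f = (1/2)^(17/17) ≈ 0.500000.
Cmin,ss = (D/Vd)·f/(1−f), so D = Cmin,ss·Vd·(1−f)/f.
D = 8 × 80 × (1−f)/f ≈ 8 × 80 × 1.00000 ≈ 640.00 mg.

640 mg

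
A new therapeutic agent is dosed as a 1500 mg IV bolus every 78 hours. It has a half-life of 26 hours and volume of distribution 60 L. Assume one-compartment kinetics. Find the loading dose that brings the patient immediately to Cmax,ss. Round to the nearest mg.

f = (1/2)^(78/26) ≈ 0.125000; accumulation ratio R = 1/(1−f) ≈ 1.14286.
Loading dose to hit Cmax,ss on first dose: D_load = D_maint·R ≈ 1500 × 1.14286 ≈ 1714.29 mg.

1714 mg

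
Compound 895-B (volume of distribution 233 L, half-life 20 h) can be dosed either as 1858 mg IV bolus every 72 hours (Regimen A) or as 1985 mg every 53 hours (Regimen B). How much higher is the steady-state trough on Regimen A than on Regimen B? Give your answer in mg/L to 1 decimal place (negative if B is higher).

-0.9 mg/L

Regimen A: f = (1/2)^(72/20) ≈ 0.0825; Cmin,ss = (1858/233)·f/(1−f) ≈ 0.717 mg/L.
Regimen B: f = (1/2)^(53/20) ≈ 0.1593; Cmin,ss = (1985/233)·f/(1−f) ≈ 1.614 mg/L.
Difference ≈ 0.717 − 1.614 ≈ -0.897 mg/L.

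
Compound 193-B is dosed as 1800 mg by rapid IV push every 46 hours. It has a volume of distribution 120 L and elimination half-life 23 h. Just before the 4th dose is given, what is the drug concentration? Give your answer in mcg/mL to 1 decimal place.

f = (1/2)^(τ/t½) = (1/2)^(46/23) ≈ 0.2500.
C₀ = D/Vd = 1800/120 ≈ 15.000 mcg/mL.
Before the 4th dose, 3 doses have been given. Superposition: Cmin = C₀·(f + f² + … + f^3).
≈ 15.000 × (0.2500 + 0.0625 + 0.0156) ≈ 15.000 × 0.3281 ≈ 4.921 mcg/mL.

4.9 mcg/mL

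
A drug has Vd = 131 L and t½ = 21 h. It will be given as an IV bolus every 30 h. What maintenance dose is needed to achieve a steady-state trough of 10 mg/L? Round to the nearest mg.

τ/t½ = 30/21 ≈ 1.4286, so f = (1/2)^(30/21) ≈ 0.371499.
Cmin,ss = (D/Vd)·f/(1−f), so D = Cmin,ss·Vd·(1−f)/f.
D = 10 × 131 × (1−f)/f ≈ 10 × 131 × 1.69180 ≈ 2216.26 mg.

2216 mg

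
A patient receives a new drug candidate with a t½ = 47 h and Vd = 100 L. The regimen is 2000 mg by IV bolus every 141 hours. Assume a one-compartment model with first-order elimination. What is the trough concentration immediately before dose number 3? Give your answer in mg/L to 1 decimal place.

f = (1/2)^(τ/t½) = (1/2)^(141/47) ≈ 0.1250.
C₀ = D/Vd = 2000/100 ≈ 20.000 mg/L.
Before the 3rd dose, 2 doses have been given. Superposition: Cmin = C₀·(f + f²).
≈ 20.000 × (0.1250 + 0.0156) ≈ 20.000 × 0.1406 ≈ 2.812 mg/L.

2.8 mg/L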